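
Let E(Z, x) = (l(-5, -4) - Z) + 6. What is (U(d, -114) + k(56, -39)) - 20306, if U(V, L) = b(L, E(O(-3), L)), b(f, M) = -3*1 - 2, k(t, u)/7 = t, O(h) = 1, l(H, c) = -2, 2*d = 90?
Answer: -19919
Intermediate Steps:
d = 45 (d = (1/2)*90 = 45)
k(t, u) = 7*t
E(Z, x) = 4 - Z (E(Z, x) = (-2 - Z) + 6 = 4 - Z)
b(f, M) = -5 (b(f, M) = -3 - 2 = -5)
U(V, L) = -5
(U(d, -114) + k(56, -39)) - 20306 = (-5 + 7*56) - 20306 = (-5 + 392) - 20306 = 387 - 20306 = -19919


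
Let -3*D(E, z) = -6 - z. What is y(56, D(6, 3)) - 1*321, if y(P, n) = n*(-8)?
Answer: -345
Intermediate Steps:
D(E, z) = 2 + z/3 (D(E, z) = -(-6 - z)/3 = 2 + z/3)
y(P, n) = -8*n
y(56, D(6, 3)) - 1*321 = -8*(2 + (1/3)*3) - 1*321 = -8*(2 + 1) - 321 = -8*3 - 321 = -24 - 321 = -345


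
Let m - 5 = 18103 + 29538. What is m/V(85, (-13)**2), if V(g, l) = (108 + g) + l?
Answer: 23823/181 ≈ 131.62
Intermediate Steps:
V(g, l) = 108 + g + l
m = 47646 (m = 5 + (18103 + 29538) = 5 + 47641 = 47646)
m/V(85, (-13)**2) = 47646/(108 + 85 + (-13)**2) = 47646/(108 + 85 + 169) = 47646/362 = 47646*(1/362) = 23823/181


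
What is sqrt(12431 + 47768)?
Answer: sqrt(60199) ≈ 245.35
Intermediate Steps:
sqrt(12431 + 47768) = sqrt(60199)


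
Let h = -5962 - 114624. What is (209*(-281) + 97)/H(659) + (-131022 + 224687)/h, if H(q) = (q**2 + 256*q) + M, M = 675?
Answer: -5301001021/6066078730 ≈ -0.87388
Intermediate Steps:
h = -120586
H(q) = 675 + q**2 + 256*q (H(q) = (q**2 + 256*q) + 675 = 675 + q**2 + 256*q)
(209*(-281) + 97)/H(659) + (-131022 + 224687)/h = (209*(-281) + 97)/(675 + 659**2 + 256*659) + (-131022 + 224687)/(-120586) = (-58729 + 97)/(675 + 434281 + 168704) + 93665*(-1/120586) = -58632/603660 - 93665/120586 = -58632*1/603660 - 93665/120586 = -4886/50305 - 93665/120586 = -5301001021/6066078730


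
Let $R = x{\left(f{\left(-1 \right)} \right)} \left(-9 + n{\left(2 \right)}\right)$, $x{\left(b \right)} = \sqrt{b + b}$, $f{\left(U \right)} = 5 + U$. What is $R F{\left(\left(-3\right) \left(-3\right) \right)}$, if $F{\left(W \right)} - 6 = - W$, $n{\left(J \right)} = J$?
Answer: $42 \sqrt{2} \approx 59.397$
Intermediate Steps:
$F{\left(W \right)} = 6 - W$
$x{\left(b \right)} = \sqrt{2} \sqrt{b}$ ($x{\left(b \right)} = \sqrt{2 b} = \sqrt{2} \sqrt{b}$)
$R = - 14 \sqrt{2}$ ($R = \sqrt{2} \sqrt{5 - 1} \left(-9 + 2\right) = \sqrt{2} \sqrt{4} \left(-7\right) = \sqrt{2} \cdot 2 \left(-7\right) = 2 \sqrt{2} \left(-7\right) = - 14 \sqrt{2} \approx -19.799$)
$R F{\left(\left(-3\right) \left(-3\right) \right)} = - 14 \sqrt{2} \left(6 - \left(-3\right) \left(-3\right)\right) = - 14 \sqrt{2} \left(6 - 9\right) = - 14 \sqrt{2} \left(-3\right) = 42 \sqrt{2}$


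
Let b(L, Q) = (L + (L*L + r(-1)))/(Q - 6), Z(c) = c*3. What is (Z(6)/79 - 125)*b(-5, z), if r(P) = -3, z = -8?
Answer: 167569/1106 ≈ 151.51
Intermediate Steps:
Z(c) = 3*c
b(L, Q) = (-3 + L + L²)/(-6 + Q) (b(L, Q) = (L + (L*L - 3))/(Q - 6) = (L + (L² - 3))/(-6 + Q) = (L + (-3 + L²))/(-6 + Q) = (-3 + L + L²)/(-6 + Q))
(Z(6)/79 - 125)*b(-5, z) = ((3*6)/79 - 125)*((-3 - 5 + (-5)²)/(-6 - 8)) = (18*(1/79) - 125)*((-3 - 5 + 25)/(-14)) = (18/79 - 125)*(-1/14*17) = -9857/79*(-17/14) = 167569/1106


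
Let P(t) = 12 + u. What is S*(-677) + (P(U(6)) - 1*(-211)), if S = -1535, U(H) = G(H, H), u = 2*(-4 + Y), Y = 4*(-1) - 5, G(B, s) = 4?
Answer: 1039392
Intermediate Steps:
Y = -9 (Y = -4 - 5 = -9)
u = -26 (u = 2*(-4 - 9) = 2*(-13) = -26)
U(H) = 4
P(t) = -14 (P(t) = 12 - 26 = -14)
S*(-677) + (P(U(6)) - 1*(-211)) = -1535*(-677) + (-14 - 1*(-211)) = 1039195 + (-14 + 211) = 1039195 + 197 = 1039392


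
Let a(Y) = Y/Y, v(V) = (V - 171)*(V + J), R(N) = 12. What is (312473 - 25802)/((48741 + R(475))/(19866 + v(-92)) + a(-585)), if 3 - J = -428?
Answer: 315297147/326 ≈ 9.6717e+5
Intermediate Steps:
J = 431 (J = 3 - 1*(-428) = 3 + 428 = 431)
v(V) = (-171 + V)*(431 + V) (v(V) = (V - 171)*(V + 431) = (-171 + V)*(431 + V))
a(Y) = 1
(312473 - 25802)/((48741 + R(475))/(19866 + v(-92)) + a(-585)) = (312473 - 25802)/((48741 + 12)/(19866 + (-73701 + (-92)² + 260*(-92))) + 1) = 286671/(48753/(19866 + (-73701 + 8464 - 23920)) + 1) = 286671/(48753/(19866 - 89157) + 1) = 286671/(48753/(-69291) + 1) = 286671/(48753*(-1/69291) + 1) = 286671/(-5417/7699 + 1) = 286671/(2282/7699) = 286671*(7699/2282) = 315297147/326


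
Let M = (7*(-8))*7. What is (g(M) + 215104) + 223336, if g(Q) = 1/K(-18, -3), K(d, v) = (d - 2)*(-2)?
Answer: 17537601/40 ≈ 4.3844e+5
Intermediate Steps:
K(d, v) = 4 - 2*d (K(d, v) = (-2 + d)*(-2) = 4 - 2*d)
M = -392 (M = -56*7 = -392)
g(Q) = 1/40 (g(Q) = 1/(4 - 2*(-18)) = 1/(4 + 36) = 1/40)
(g(M) + 215104) + 223336 = (1/40 + 215104) + 223336 = 8604161/40 + 223336 = 17537601/40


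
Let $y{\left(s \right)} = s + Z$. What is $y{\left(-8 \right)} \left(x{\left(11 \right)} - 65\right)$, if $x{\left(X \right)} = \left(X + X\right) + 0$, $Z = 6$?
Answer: $86$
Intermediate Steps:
$y{\left(s \right)} = 6 + s$ ($y{\left(s \right)} = s + 6 = 6 + s$)
$x{\left(X \right)} = 2 X$ ($x{\left(X \right)} = 2 X + 0 = 2 X$)
$y{\left(-8 \right)} \left(x{\left(11 \right)} - 65\right) = \left(6 - 8\right) \left(2 \cdot 11 - 65\right) = - 2 \left(22 - 65\right) = \left(-2\right) \left(-43\right) = 86$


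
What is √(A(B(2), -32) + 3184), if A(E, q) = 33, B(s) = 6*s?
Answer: √3217 ≈ 56.719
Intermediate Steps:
√(A(B(2), -32) + 3184) = √(33 + 3184) = √3217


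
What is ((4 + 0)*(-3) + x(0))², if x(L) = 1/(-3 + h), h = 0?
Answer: 1369/9 ≈ 152.11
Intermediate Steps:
x(L) = -⅓ (x(L) = 1/(-3 + 0) = 1/(-3) = -⅓)
((4 + 0)*(-3) + x(0))² = ((4 + 0)*(-3) - ⅓)² = (4*(-3) - ⅓)² = (-12 - ⅓)² = (-37/3)² = 1369/9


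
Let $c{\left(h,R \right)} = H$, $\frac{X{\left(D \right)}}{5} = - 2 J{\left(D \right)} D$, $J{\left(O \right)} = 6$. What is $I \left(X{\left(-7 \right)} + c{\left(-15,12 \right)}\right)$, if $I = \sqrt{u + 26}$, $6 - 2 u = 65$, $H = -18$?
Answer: $201 i \sqrt{14} \approx 752.07 i$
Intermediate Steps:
$X{\left(D \right)} = - 60 D$ ($X{\left(D \right)} = 5 \left(-2\right) 6 D = 5 \left(- 12 D\right) = - 60 D$)
$c{\left(h,R \right)} = -18$
$u = - \frac{59}{2}$ ($u = 3 - \frac{65}{2} = - \frac{59}{2} \approx -29.5$)
$I = \frac{i \sqrt{14}}{2}$ ($I = \sqrt{- \frac{59}{2} + 26} = \sqrt{- \frac{7}{2}} = \frac{i \sqrt{14}}{2} \approx 1.8708 i$)
$I \left(X{\left(-7 \right)} + c{\left(-15,12 \right)}\right) = \frac{i \sqrt{14}}{2} \left(\left(-60\right) \left(-7\right) - 18\right) = \frac{i \sqrt{14}}{2} \left(420 - 18\right) = \frac{i \sqrt{14}}{2} \cdot 402 = 201 i \sqrt{14}$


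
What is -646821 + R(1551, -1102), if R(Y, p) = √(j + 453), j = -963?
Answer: -646821 + I*√510 ≈ -6.4682e+5 + 22.583*I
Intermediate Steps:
R(Y, p) = I*√510 (R(Y, p) = √(-963 + 453) = √(-510) = I*√510)
-646821 + R(1551, -1102) = -646821 + I*√510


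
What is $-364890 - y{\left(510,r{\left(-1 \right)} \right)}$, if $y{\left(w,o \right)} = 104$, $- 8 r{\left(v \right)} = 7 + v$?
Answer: $-364994$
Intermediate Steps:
$r{\left(v \right)} = - \frac{7}{8} - \frac{v}{8}$ ($r{\left(v \right)} = - \frac{7 + v}{8} = - \frac{7}{8} - \frac{v}{8}$)
$-364890 - y{\left(510,r{\left(-1 \right)} \right)} = -364890 - 104 = -364994$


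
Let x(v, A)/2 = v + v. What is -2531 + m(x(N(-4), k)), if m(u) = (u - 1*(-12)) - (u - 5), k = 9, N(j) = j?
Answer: -2514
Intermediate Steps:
x(v, A) = 4*v (x(v, A) = 2*(v + v) = 2*(2*v) = 4*v)
m(u) = 17 (m(u) = (u + 12) - (-5 + u) = (12 + u) + (5 - u) = 17)
-2531 + m(x(N(-4), k)) = -2531 + 17 = -2514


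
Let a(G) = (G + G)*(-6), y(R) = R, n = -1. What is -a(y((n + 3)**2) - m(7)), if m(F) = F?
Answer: -36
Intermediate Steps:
a(G) = -12*G (a(G) = (2*G)*(-6) = -12*G)
-a(y((n + 3)**2) - m(7)) = -(-12)*((-1 + 3)**2 - 1*7) = -(-12)*(2**2 - 7) = -(-12)*(4 - 7) = -(-12)*(-3) = -1*36 = -36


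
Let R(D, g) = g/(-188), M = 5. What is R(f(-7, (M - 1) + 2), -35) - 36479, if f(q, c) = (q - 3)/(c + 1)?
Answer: -6858017/188 ≈ -36479.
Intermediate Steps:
f(q, c) = (-3 + q)/(1 + c)
R(D, g) = -g/188 (R(D, g) = g*(-1/188) = -g/188)
R(f(-7, (M - 1) + 2), -35) - 36479 = -1/188*(-35) - 36479 = 35/188 - 36479 = -6858017/188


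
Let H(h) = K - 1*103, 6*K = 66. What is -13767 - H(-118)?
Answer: -13675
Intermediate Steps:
K = 11 (K = (⅙)*66 = 11)
H(h) = -92 (H(h) = 11 - 1*103 = 11 - 103 = -92)
-13767 - H(-118) = -13767 - 1*(-92) = -13767 + 92 = -13675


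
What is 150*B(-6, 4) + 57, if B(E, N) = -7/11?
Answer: -423/11 ≈ -38.455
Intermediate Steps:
B(E, N) = -7/11 (B(E, N) = -7*1/11 = -7/11)
150*B(-6, 4) + 57 = 150*(-7/11) + 57 = -1050/11 + 57 = -423/11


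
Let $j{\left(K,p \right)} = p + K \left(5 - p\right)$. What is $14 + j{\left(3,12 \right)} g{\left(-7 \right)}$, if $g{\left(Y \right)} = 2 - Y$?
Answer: $-67$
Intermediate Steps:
$14 + j{\left(3,12 \right)} g{\left(-7 \right)} = 14 + \left(12 + 5 \cdot 3 - 3 \cdot 12\right) \left(2 - -7\right) = 14 + \left(12 + 15 - 36\right) \left(2 + 7\right) = 14 - 81 = -67$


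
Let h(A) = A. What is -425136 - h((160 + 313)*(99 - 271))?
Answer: -343780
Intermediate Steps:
-425136 - h((160 + 313)*(99 - 271)) = -425136 - (160 + 313)*(99 - 271) = -425136 - 473*(-172) = -425136 - 1*(-81356) = -425136 + 81356 = -343780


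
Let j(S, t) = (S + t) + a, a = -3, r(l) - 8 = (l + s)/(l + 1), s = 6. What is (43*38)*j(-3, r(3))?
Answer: 13889/2 ≈ 6944.5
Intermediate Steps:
r(l) = 8 + (6 + l)/(1 + l) (r(l) = 8 + (l + 6)/(l + 1) = 8 + (6 + l)/(1 + l))
j(S, t) = -3 + S + t (j(S, t) = (S + t) - 3 = -3 + S + t)
(43*38)*j(-3, r(3)) = (43*38)*(-3 - 3 + (14 + 9*3)/(1 + 3)) = 1634*(-3 - 3 + (14 + 27)/4) = 1634*(-3 - 3 + (¼)*41) = 1634*(-3 - 3 + 41/4) = 1634*(17/4) = 13889/2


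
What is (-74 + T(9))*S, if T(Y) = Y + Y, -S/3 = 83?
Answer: 13944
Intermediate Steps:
S = -249 (S = -3*83 = -249)
T(Y) = 2*Y
(-74 + T(9))*S = (-74 + 2*9)*(-249) = (-74 + 18)*(-249) = -56*(-249) = 13944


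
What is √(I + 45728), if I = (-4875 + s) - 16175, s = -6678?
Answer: 60*√5 ≈ 134.16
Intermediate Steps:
I = -27728 (I = (-4875 - 6678) - 16175 = -11553 - 16175 = -27728)
√(I + 45728) = √(-27728 + 45728) = √18000 = 60*√5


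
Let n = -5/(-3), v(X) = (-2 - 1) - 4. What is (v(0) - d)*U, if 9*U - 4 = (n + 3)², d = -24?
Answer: 3944/81 ≈ 48.691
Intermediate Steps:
v(X) = -7 (v(X) = -3 - 4 = -7)
n = 5/3 (n = -5*(-⅓) = 5/3 ≈ 1.6667)
U = 232/81 (U = 4/9 + (5/3 + 3)²/9 = 4/9 + (14/3)²/9 = 4/9 + (⅑)*(196/9) = 4/9 + 196/81 = 232/81 ≈ 2.8642)
(v(0) - d)*U = (-7 - 1*(-24))*(232/81) = (-7 + 24)*(232/81) = 17*(232/81) = 3944/81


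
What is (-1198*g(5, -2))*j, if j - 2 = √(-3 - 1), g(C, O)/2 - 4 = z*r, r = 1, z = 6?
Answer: -47920 - 47920*I ≈ -47920.0 - 47920.0*I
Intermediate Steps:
g(C, O) = 20 (g(C, O) = 8 + 2*(6*1) = 8 + 2*6 = 8 + 12 = 20)
j = 2 + 2*I (j = 2 + √(-3 - 1) = 2 + √(-4) = 2 + 2*I ≈ 2.0 + 2.0*I)
(-1198*g(5, -2))*j = (-1198*20)*(2 + 2*I) = -23960*(2 + 2*I) = -47920 - 47920*I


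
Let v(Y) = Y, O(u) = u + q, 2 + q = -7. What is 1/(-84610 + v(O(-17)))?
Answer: -1/84636 ≈ -1.1815e-5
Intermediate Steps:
q = -9 (q = -2 - 7 = -9)
O(u) = -9 + u (O(u) = u - 9 = -9 + u)
1/(-84610 + v(O(-17))) = 1/(-84610 + (-9 - 17)) = 1/(-84610 - 26) = 1/(-84636) = -1/84636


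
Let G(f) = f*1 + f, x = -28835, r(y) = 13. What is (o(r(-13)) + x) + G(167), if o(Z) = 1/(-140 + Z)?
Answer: -3619628/127 ≈ -28501.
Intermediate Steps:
G(f) = 2*f (G(f) = f + f = 2*f)
(o(r(-13)) + x) + G(167) = (1/(-140 + 13) - 28835) + 2*167 = (1/(-127) - 28835) + 334 = (-1/127 - 28835) + 334 = -3662046/127 + 334 = -3619628/127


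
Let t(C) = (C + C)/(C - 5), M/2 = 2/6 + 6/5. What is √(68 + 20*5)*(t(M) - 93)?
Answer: -5578*√42/29 ≈ -1246.5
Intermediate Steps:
M = 46/15 (M = 2*(2/6 + 6/5) = 2*(2*(⅙) + 6*(⅕)) = 2*(⅓ + 6/5) = 2*(23/15) = 46/15 ≈ 3.0667)
t(C) = 2*C/(-5 + C) (t(C) = (2*C)/(-5 + C) = 2*C/(-5 + C))
√(68 + 20*5)*(t(M) - 93) = √(68 + 20*5)*(2*(46/15)/(-5 + 46/15) - 93) = √(68 + 100)*(2*(46/15)/(-29/15) - 93) = √168*(2*(46/15)*(-15/29) - 93) = (2*√42)*(-92/29 - 93) = (2*√42)*(-2789/29) = -5578*√42/29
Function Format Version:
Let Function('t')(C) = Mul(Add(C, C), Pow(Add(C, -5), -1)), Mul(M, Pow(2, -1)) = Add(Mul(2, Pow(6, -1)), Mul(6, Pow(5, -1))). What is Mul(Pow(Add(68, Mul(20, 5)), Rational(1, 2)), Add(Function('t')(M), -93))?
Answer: Mul(Rational(-5578, 29), Pow(42, Rational(1, 2))) ≈ -1246.5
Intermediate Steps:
M = Rational(46, 15) (M = Mul(2, Add(Mul(2, Pow(6, -1)), Mul(6, Pow(5, -1)))) = Mul(2, Add(Mul(2, Rational(1, 6)), Mul(6, Rational(1, 5)))) = Mul(2, Add(Rational(1, 3), Rational(6, 5))) = Mul(2, Rational(23, 15)) = Rational(46, 15) ≈ 3.0667)
Function('t')(C) = Mul(2, C, Pow(Add(-5, C), -1)) (Function('t')(C) = Mul(Mul(2, C), Pow(Add(-5, C), -1)) = Mul(2, C, Pow(Add(-5, C), -1)))
Mul(Pow(Add(68, Mul(20, 5)), Rational(1, 2)), Add(Function('t')(M), -93)) = Mul(Pow(Add(68, Mul(20, 5)), Rational(1, 2)), Add(Mul(2, Rational(46, 15), Pow(Add(-5, Rational(46, 15)), -1)), -93)) = Mul(Pow(Add(68, 100), Rational(1, 2)), Add(Mul(2, Rational(46, 15), Pow(Rational(-29, 15), -1)), -93)) = Mul(Pow(168, Rational(1, 2)), Add(Mul(2, Rational(46, 15), Rational(-15, 29)), -93)) = Mul(Mul(2, Pow(42, Rational(1, 2))), Add(Rational(-92, 29), -93)) = Mul(Mul(2, Pow(42, Rational(1, 2))), Rational(-2789, 29)) = Mul(Rational(-5578, 29), Pow(42, Rational(1, 2)))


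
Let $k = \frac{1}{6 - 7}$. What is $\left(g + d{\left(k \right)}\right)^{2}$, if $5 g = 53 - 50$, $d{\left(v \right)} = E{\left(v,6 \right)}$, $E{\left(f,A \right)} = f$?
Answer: $\frac{4}{25} \approx 0.16$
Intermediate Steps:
$k = -1$ ($k = \frac{1}{-1} = -1$)
$d{\left(v \right)} = v$
$g = \frac{3}{5}$ ($g = \frac{53 - 50}{5} = \frac{1}{5} \cdot 3 = \frac{3}{5} \approx 0.6$)
$\left(g + d{\left(k \right)}\right)^{2} = \left(\frac{3}{5} - 1\right)^{2} = \left(- \frac{2}{5}\right)^{2} = \frac{4}{25}$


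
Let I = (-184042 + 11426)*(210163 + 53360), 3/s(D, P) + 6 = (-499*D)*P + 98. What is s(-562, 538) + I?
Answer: -2287692884991873215/50291912 ≈ -4.5488e+10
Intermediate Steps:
s(D, P) = 3/(92 - 499*D*P) (s(D, P) = 3/(-6 + ((-499*D)*P + 98)) = 3/(-6 + (-499*D*P + 98)) = 3/(-6 + (98 - 499*D*P)) = 3/(92 - 499*D*P))
I = -45488286168 (I = -172616*263523 = -45488286168)
s(-562, 538) + I = -3/(-92 + 499*(-562)*538) - 45488286168 = -3/(-92 - 150875644) - 45488286168 = -3/(-150875736) - 45488286168 = -3*(-1/150875736) - 45488286168 = 1/50291912 - 45488286168 = -2287692884991873215/50291912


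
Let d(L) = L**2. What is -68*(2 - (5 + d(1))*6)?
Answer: 2312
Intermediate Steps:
-68*(2 - (5 + d(1))*6) = -68*(2 - (5 + 1**2)*6) = -68*(2 - (5 + 1)*6) = -68*(2 - 6*6) = -68*(2 - 1*36) = -68*(2 - 36) = -68*(-34) = 2312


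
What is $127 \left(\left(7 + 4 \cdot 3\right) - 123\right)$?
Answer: $-13208$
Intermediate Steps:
$127 \left(\left(7 + 4 \cdot 3\right) - 123\right) = 127 \left(\left(7 + 12\right) - 123\right) = 127 \left(19 - 123\right) = 127 \left(-104\right) = -13208$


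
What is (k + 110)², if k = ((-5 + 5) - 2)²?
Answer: 12996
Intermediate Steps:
k = 4 (k = (0 - 2)² = (-2)² = 4)
(k + 110)² = (4 + 110)² = 114² = 12996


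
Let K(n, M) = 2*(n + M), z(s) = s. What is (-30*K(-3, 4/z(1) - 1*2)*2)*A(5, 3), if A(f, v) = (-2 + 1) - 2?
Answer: -360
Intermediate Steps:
K(n, M) = 2*M + 2*n (K(n, M) = 2*(M + n) = 2*M + 2*n)
A(f, v) = -3 (A(f, v) = -1 - 2 = -3)
(-30*K(-3, 4/z(1) - 1*2)*2)*A(5, 3) = -30*(2*(4/1 - 1*2) + 2*(-3))*2*(-3) = -30*(2*(4*1 - 2) - 6)*2*(-3) = -30*(2*(4 - 2) - 6)*2*(-3) = -30*(2*2 - 6)*2*(-3) = -30*(4 - 6)*2*(-3) = -(-60)*2*(-3) = -30*(-4)*(-3) = 120*(-3) = -360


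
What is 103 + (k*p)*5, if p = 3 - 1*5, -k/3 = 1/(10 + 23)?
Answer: 1143/11 ≈ 103.91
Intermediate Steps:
k = -1/11 (k = -3/(10 + 23) = -3/33 = -3*1/33 = -1/11 ≈ -0.090909)
p = -2 (p = 3 - 5 = -2)
103 + (k*p)*5 = 103 - 1/11*(-2)*5 = 103 + (2/11)*5 = 103 + 10/11 = 1143/11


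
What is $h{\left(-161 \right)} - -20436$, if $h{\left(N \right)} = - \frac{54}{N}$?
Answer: $\frac{3290250}{161} \approx 20436.0$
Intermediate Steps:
$h{\left(-161 \right)} - -20436 = - \frac{54}{-161} - -20436 = \left(-54\right) \left(- \frac{1}{161}\right) + 20436 = \frac{54}{161} + 20436 = \frac{3290250}{161}$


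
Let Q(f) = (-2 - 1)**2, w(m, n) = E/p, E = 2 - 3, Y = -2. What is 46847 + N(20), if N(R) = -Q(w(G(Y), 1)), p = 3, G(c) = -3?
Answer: 46838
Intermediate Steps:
E = -1
w(m, n) = -1/3
Q(f) = 9 (Q(f) = (-3)**2 = 9)
N(R) = -9 (N(R) = -1*9 = -9)
46847 + N(20) = 46847 - 9 = 46838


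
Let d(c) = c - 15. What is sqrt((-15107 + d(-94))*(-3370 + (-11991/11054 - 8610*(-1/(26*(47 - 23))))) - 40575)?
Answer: 3*sqrt(29279723229794791)/71851 ≈ 7144.5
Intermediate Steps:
d(c) = -15 + c
sqrt((-15107 + d(-94))*(-3370 + (-11991/11054 - 8610*(-1/(26*(47 - 23))))) - 40575) = sqrt((-15107 + (-15 - 94))*(-3370 + (-11991/11054 - 8610*(-1/(26*(47 - 23))))) - 40575) = sqrt((-15107 - 109)*(-3370 + (-11991*1/11054 - 8610/(24*(-26)))) - 40575) = sqrt(-15216*(-3370 + (-11991/11054 - 8610/(-624))) - 40575) = sqrt(-15216*(-3370 + (-11991/11054 - 8610*(-1/624))) - 40575) = sqrt(-15216*(-3370 + (-11991/11054 + 1435/104)) - 40575) = sqrt(-15216*(-3370 + 7307713/574808) - 40575) = sqrt(-15216*(-1929795247/574808) - 40575) = sqrt(3670470559794/71851 - 40575) = sqrt(3667555205469/71851) = 3*sqrt(29279723229794791)/71851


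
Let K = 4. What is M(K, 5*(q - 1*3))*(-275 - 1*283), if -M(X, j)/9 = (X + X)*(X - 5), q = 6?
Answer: -40176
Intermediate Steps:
M(X, j) = -18*X*(-5 + X) (M(X, j) = -9*(X + X)*(X - 5) = -9*2*X*(-5 + X) = -18*X*(-5 + X))
M(K, 5*(q - 1*3))*(-275 - 1*283) = (18*4*(5 - 1*4))*(-275 - 1*283) = (18*4*(5 - 4))*(-275 - 283) = (18*4*1)*(-558) = 72*(-558) = -40176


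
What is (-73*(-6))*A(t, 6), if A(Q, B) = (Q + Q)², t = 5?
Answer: 43800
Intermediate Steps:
A(Q, B) = 4*Q² (A(Q, B) = (2*Q)² = 4*Q²)
(-73*(-6))*A(t, 6) = (-73*(-6))*(4*5²) = 438*(4*25) = 438*100 = 43800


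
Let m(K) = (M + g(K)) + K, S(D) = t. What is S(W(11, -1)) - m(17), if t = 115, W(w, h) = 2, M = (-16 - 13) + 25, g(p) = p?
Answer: 85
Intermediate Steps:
M = -4 (M = -29 + 25 = -4)
S(D) = 115
m(K) = -4 + 2*K (m(K) = (-4 + K) + K = -4 + 2*K)
S(W(11, -1)) - m(17) = 115 - (-4 + 2*17) = 115 - (-4 + 34) = 115 - 1*30 = 115 - 30 = 85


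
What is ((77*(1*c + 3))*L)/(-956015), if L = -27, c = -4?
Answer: -2079/956015 ≈ -0.0021747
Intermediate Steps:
((77*(1*c + 3))*L)/(-956015) = ((77*(1*(-4) + 3))*(-27))/(-956015) = ((77*(-4 + 3))*(-27))*(-1/956015) = ((77*(-1))*(-27))*(-1/956015) = -77*(-27)*(-1/956015) = 2079*(-1/956015) = -2079/956015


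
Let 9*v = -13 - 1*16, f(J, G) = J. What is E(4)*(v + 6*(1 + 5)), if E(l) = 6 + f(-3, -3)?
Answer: 295/3 ≈ 98.333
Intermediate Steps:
v = -29/9 (v = (-13 - 1*16)/9 = (-13 - 16)/9 = (1/9)*(-29) = -29/9 ≈ -3.2222)
E(l) = 3 (E(l) = 6 - 3 = 3)
E(4)*(v + 6*(1 + 5)) = 3*(-29/9 + 6*(1 + 5)) = 3*(-29/9 + 6*6) = 3*(-29/9 + 36) = 3*(295/9) = 295/3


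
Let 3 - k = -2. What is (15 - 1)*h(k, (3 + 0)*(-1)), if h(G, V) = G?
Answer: 70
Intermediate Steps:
k = 5 (k = 3 - 1*(-2) = 3 + 2 = 5)
(15 - 1)*h(k, (3 + 0)*(-1)) = (15 - 1)*5 = 14*5 = 70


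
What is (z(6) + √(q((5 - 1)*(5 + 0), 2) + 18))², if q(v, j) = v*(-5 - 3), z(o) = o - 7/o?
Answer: -4271/36 + 29*I*√142/3 ≈ -118.64 + 115.19*I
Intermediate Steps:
q(v, j) = -8*v (q(v, j) = v*(-8) = -8*v)
(z(6) + √(q((5 - 1)*(5 + 0), 2) + 18))² = ((6 - 7/6) + √(-8*(5 - 1)*(5 + 0) + 18))² = ((6 - 7*⅙) + √(-32*5 + 18))² = ((6 - 7/6) + √(-8*20 + 18))² = (29/6 + √(-160 + 18))² = (29/6 + √(-142))² = (29/6 + I*√142)²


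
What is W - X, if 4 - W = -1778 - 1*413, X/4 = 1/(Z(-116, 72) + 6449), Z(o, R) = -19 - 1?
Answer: 14111651/6429 ≈ 2195.0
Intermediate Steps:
Z(o, R) = -20
X = 4/6429 (X = 4/(-20 + 6449) = 4/6429 ≈ 0.00062218)
W = 2195 (W = 4 - (-1778 - 1*413) = 4 - (-1778 - 413) = 4 - 1*(-2191) = 4 + 2191 = 2195)
W - X = 2195 - 1*4/6429 = 2195 - 4/6429 = 14111651/6429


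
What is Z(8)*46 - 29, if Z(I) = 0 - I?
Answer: -397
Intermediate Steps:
Z(I) = -I
Z(8)*46 - 29 = -1*8*46 - 29 = -8*46 - 29 = -368 - 29 = -397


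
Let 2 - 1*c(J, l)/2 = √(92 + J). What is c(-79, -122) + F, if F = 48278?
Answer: 48282 - 2*√13 ≈ 48275.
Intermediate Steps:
c(J, l) = 4 - 2*√(92 + J)
c(-79, -122) + F = (4 - 2*√(92 - 79)) + 48278 = (4 - 2*√13) + 48278 = 48282 - 2*√13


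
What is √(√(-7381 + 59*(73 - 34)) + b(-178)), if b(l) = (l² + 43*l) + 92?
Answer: √(24122 + 2*I*√1270) ≈ 155.31 + 0.229*I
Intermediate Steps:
b(l) = 92 + l² + 43*l
√(√(-7381 + 59*(73 - 34)) + b(-178)) = √(√(-7381 + 59*(73 - 34)) + (92 + (-178)² + 43*(-178))) = √(√(-7381 + 59*39) + (92 + 31684 - 7654)) = √(√(-7381 + 2301) + 24122) = √(√(-5080) + 24122) = √(2*I*√1270 + 24122) = √(24122 + 2*I*√1270)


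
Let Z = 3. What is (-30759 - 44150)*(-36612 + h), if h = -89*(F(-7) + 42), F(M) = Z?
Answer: 3042578853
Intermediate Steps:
F(M) = 3
h = -4005 (h = -89*(3 + 42) = -89*45 = -4005)
(-30759 - 44150)*(-36612 + h) = (-30759 - 44150)*(-36612 - 4005) = -74909*(-40617) = 3042578853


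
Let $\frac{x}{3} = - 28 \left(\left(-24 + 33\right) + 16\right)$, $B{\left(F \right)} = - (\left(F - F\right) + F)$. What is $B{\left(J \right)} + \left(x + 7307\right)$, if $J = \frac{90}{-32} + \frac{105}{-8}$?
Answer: $\frac{83567}{16} \approx 5222.9$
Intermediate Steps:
$J = - \frac{255}{16}$ ($J = 90 \left(- \frac{1}{32}\right) + 105 \left(- \frac{1}{8}\right) = - \frac{45}{16} - \frac{105}{8} = - \frac{255}{16} \approx -15.938$)
$B{\left(F \right)} = - F$ ($B{\left(F \right)} = - (0 + F) = - F$)
$x = -2100$ ($x = 3 \left(- 28 \left(\left(-24 + 33\right) + 16\right)\right) = 3 \left(- 28 \left(9 + 16\right)\right) = 3 \left(\left(-28\right) 25\right) = 3 \left(-700\right) = -2100$)
$B{\left(J \right)} + \left(x + 7307\right) = \left(-1\right) \left(- \frac{255}{16}\right) + \left(-2100 + 7307\right) = \frac{255}{16} + 5207 = \frac{83567}{16}$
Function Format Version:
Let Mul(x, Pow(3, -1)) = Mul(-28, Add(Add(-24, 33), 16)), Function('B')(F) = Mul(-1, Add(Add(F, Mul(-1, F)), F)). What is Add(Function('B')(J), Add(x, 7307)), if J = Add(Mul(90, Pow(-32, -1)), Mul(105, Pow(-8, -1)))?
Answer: Rational(83567, 16) ≈ 5222.9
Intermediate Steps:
J = Rational(-255, 16) (J = Add(Mul(90, Rational(-1, 32)), Mul(105, Rational(-1, 8))) = Add(Rational(-45, 16), Rational(-105, 8)) = Rational(-255, 16) ≈ -15.938)
Function('B')(F) = Mul(-1, F) (Function('B')(F) = Mul(-1, Add(0, F)) = Mul(-1, F))
x = -2100 (x = Mul(3, Mul(-28, Add(Add(-24, 33), 16))) = Mul(3, Mul(-28, Add(9, 16))) = Mul(3, Mul(-28, 25)) = Mul(3, -700) = -2100)
Add(Function('B')(J), Add(x, 7307)) = Add(Mul(-1, Rational(-255, 16)), Add(-2100, 7307)) = Add(Rational(255, 16), 5207) = Rational(83567, 16)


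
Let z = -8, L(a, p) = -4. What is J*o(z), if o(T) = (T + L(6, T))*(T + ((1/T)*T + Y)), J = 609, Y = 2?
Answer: 36540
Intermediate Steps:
o(T) = (-4 + T)*(3 + T) (o(T) = (T - 4)*(T + ((1/T)*T + 2)) = (-4 + T)*(T + (T/T + 2)) = (-4 + T)*(T + (1 + 2)) = (-4 + T)*(T + 3) = (-4 + T)*(3 + T))
J*o(z) = 609*(-12 + (-8)² - 1*(-8)) = 609*(-12 + 64 + 8) = 609*60 = 36540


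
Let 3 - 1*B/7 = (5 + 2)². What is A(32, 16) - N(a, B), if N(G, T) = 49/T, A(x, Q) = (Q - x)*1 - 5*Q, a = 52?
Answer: -4409/46 ≈ -95.848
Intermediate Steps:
A(x, Q) = -x - 4*Q (A(x, Q) = (Q - x) - 5*Q = -x - 4*Q)
B = -322 (B = 21 - 7*(5 + 2)² = 21 - 7*7² = 21 - 7*49 = 21 - 343 = -322)
A(32, 16) - N(a, B) = (-1*32 - 4*16) - 49/(-322) = (-32 - 64) - 49*(-1)/322 = -96 - 1*(-7/46) = -96 + 7/46 = -4409/46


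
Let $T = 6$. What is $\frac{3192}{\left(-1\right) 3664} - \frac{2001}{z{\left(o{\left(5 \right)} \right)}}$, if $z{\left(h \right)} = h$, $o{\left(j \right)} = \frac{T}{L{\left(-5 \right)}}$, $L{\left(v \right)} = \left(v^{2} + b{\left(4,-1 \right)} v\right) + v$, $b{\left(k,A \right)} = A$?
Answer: $- \frac{1909487}{229} \approx -8338.4$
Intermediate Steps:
$L{\left(v \right)} = v^{2}$ ($L{\left(v \right)} = \left(v^{2} - v\right) + v = v^{2}$)
$o{\left(j \right)} = \frac{6}{25}$ ($o{\left(j \right)} = \frac{6}{\left(-5\right)^{2}} = \frac{6}{25}$)
$\frac{3192}{\left(-1\right) 3664} - \frac{2001}{z{\left(o{\left(5 \right)} \right)}} = \frac{3192}{\left(-1\right) 3664} - \frac{2001}{\frac{6}{25}} = \frac{3192}{-3664} - \frac{16675}{2} = 3192 \left(- \frac{1}{3664}\right) - \frac{16675}{2} = - \frac{399}{458} - \frac{16675}{2} = - \frac{1909487}{229}$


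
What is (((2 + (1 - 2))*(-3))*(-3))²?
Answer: 81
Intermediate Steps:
(((2 + (1 - 2))*(-3))*(-3))² = (((2 - 1)*(-3))*(-3))² = ((1*(-3))*(-3))² = (-3*(-3))² = 9² = 81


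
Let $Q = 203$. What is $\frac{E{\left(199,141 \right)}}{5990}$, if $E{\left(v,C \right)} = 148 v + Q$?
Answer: $\frac{5931}{1198} \approx 4.9508$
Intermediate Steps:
$E{\left(v,C \right)} = 203 + 148 v$ ($E{\left(v,C \right)} = 148 v + 203 = 203 + 148 v$)
$\frac{E{\left(199,141 \right)}}{5990} = \frac{203 + 148 \cdot 199}{5990} = \left(203 + 29452\right) \frac{1}{5990} = 29655 \cdot \frac{1}{5990} = \frac{5931}{1198}$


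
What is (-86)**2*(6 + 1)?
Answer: 51772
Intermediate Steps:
(-86)**2*(6 + 1) = 7396*7 = 51772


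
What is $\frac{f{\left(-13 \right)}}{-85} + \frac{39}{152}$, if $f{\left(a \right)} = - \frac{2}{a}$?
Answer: $\frac{42791}{167960} \approx 0.25477$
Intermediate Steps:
$\frac{f{\left(-13 \right)}}{-85} + \frac{39}{152} = \frac{\left(-2\right) \frac{1}{-13}}{-85} + \frac{39}{152} = \left(-2\right) \left(- \frac{1}{13}\right) \left(- \frac{1}{85}\right) + 39 \cdot \frac{1}{152} = \frac{2}{13} \left(- \frac{1}{85}\right) + \frac{39}{152} = - \frac{2}{1105} + \frac{39}{152} = \frac{42791}{167960}$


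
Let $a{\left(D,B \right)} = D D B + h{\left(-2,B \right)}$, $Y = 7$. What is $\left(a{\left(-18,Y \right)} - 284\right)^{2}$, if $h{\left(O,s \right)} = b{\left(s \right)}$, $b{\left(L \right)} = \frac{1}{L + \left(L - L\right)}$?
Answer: $\frac{192904321}{49} \approx 3.9368 \cdot 10^{6}$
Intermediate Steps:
$b{\left(L \right)} = \frac{1}{L}$ ($b{\left(L \right)} = \frac{1}{L + 0} = \frac{1}{L}$)
$h{\left(O,s \right)} = \frac{1}{s}$
$a{\left(D,B \right)} = \frac{1}{B} + B D^{2}$ ($a{\left(D,B \right)} = D D B + \frac{1}{B} = D^{2} B + \frac{1}{B} = B D^{2} + \frac{1}{B} = \frac{1}{B} + B D^{2}$)
$\left(a{\left(-18,Y \right)} - 284\right)^{2} = \left(\left(\frac{1}{7} + 7 \left(-18\right)^{2}\right) - 284\right)^{2} = \left(\left(\frac{1}{7} + 7 \cdot 324\right) - 284\right)^{2} = \left(\left(\frac{1}{7} + 2268\right) - 284\right)^{2} = \left(\frac{15877}{7} - 284\right)^{2} = \left(\frac{13889}{7}\right)^{2} = \frac{192904321}{49}$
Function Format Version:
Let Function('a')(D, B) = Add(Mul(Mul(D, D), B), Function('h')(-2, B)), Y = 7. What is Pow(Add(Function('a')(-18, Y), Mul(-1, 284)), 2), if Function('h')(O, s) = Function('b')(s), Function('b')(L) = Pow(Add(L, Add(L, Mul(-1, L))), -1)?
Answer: Rational(192904321, 49) ≈ 3.9368e+6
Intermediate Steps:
Function('b')(L) = Pow(L, -1) (Function('b')(L) = Pow(Add(L, 0), -1) = Pow(L, -1))
Function('h')(O, s) = Pow(s, -1)
Function('a')(D, B) = Add(Pow(B, -1), Mul(B, Pow(D, 2))) (Function('a')(D, B) = Add(Mul(Mul(D, D), B), Pow(B, -1)) = Add(Mul(Pow(D, 2), B), Pow(B, -1)) = Add(Mul(B, Pow(D, 2)), Pow(B, -1)) = Add(Pow(B, -1), Mul(B, Pow(D, 2))))
Pow(Add(Function('a')(-18, Y), Mul(-1, 284)), 2) = Pow(Add(Add(Pow(7, -1), Mul(7, Pow(-18, 2))), Mul(-1, 284)), 2) = Pow(Add(Add(Rational(1, 7), Mul(7, 324)), -284), 2) = Pow(Add(Add(Rational(1, 7), 2268), -284), 2) = Pow(Add(Rational(15877, 7), -284), 2) = Pow(Rational(13889, 7), 2) = Rational(192904321, 49)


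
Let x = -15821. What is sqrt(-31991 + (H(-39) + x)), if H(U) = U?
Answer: I*sqrt(47851) ≈ 218.75*I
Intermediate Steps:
sqrt(-31991 + (H(-39) + x)) = sqrt(-31991 + (-39 - 15821)) = sqrt(-31991 - 15860) = sqrt(-47851) = I*sqrt(47851)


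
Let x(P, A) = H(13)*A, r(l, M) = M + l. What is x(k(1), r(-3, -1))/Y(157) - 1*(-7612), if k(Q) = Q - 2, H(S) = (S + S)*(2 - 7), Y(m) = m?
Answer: 1195604/157 ≈ 7615.3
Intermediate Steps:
H(S) = -10*S (H(S) = (2*S)*(-5) = -10*S)
k(Q) = -2 + Q
x(P, A) = -130*A (x(P, A) = (-10*13)*A = -130*A)
x(k(1), r(-3, -1))/Y(157) - 1*(-7612) = -130*(-1 - 3)/157 - 1*(-7612) = -130*(-4)*(1/157) + 7612 = 520*(1/157) + 7612 = 520/157 + 7612 = 1195604/157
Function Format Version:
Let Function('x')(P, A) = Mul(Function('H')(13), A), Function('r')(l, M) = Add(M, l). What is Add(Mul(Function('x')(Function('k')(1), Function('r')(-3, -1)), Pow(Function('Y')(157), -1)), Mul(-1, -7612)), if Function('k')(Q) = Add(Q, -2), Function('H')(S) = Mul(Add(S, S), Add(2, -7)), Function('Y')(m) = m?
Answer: Rational(1195604, 157) ≈ 7615.3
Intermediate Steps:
Function('H')(S) = Mul(-10, S) (Function('H')(S) = Mul(Mul(2, S), -5) = Mul(-10, S))
Function('k')(Q) = Add(-2, Q)
Function('x')(P, A) = Mul(-130, A) (Function('x')(P, A) = Mul(Mul(-10, 13), A) = Mul(-130, A))
Add(Mul(Function('x')(Function('k')(1), Function('r')(-3, -1)), Pow(Function('Y')(157), -1)), Mul(-1, -7612)) = Add(Mul(Mul(-130, Add(-1, -3)), Pow(157, -1)), Mul(-1, -7612)) = Add(Mul(Mul(-130, -4), Rational(1, 157)), 7612) = Add(Mul(520, Rational(1, 157)), 7612) = Add(Rational(520, 157), 7612) = Rational(1195604, 157)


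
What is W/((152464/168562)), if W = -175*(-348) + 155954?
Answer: 9138335987/38116 ≈ 2.3975e+5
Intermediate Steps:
W = 216854 (W = 60900 + 155954 = 216854)
W/((152464/168562)) = 216854/((152464/168562)) = 216854/((152464*(1/168562))) = 216854/(76232/84281) = 216854*(84281/76232) = 9138335987/38116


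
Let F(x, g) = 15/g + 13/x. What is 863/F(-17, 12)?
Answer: 58684/33 ≈ 1778.3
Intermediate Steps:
F(x, g) = 13/x + 15/g
863/F(-17, 12) = 863/(13/(-17) + 15/12) = 863/(13*(-1/17) + 15*(1/12)) = 863/(-13/17 + 5/4) = 863/(33/68) = 863*(68/33) = 58684/33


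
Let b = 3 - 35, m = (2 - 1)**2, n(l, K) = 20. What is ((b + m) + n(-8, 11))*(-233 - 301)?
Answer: 5874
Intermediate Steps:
m = 1 (m = 1**2 = 1)
b = -32
((b + m) + n(-8, 11))*(-233 - 301) = ((-32 + 1) + 20)*(-233 - 301) = (-31 + 20)*(-534) = -11*(-534) = 5874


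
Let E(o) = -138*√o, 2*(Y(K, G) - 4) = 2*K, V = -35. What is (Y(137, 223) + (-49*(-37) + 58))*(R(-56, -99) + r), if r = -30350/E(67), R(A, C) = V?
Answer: -70420 + 30532100*√67/4623 ≈ -16361.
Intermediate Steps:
R(A, C) = -35
Y(K, G) = 4 + K (Y(K, G) = 4 + (2*K)/2 = 4 + K)
r = 15175*√67/4623 (r = -30350*(-√67/9246) = -(-15175)*√67/4623 = 15175*√67/4623 ≈ 26.868)
(Y(137, 223) + (-49*(-37) + 58))*(R(-56, -99) + r) = ((4 + 137) + (-49*(-37) + 58))*(-35 + 15175*√67/4623) = (141 + (1813 + 58))*(-35 + 15175*√67/4623) = (141 + 1871)*(-35 + 15175*√67/4623) = 2012*(-35 + 15175*√67/4623) = -70420 + 30532100*√67/4623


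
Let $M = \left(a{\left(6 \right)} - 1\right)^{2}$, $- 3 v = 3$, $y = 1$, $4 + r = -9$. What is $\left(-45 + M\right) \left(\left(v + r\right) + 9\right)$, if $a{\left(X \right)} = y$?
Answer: $225$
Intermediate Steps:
$r = -13$ ($r = -4 - 9 = -13$)
$a{\left(X \right)} = 1$
$v = -1$ ($v = \left(- \frac{1}{3}\right) 3 = -1$)
$M = 0$ ($M = \left(1 - 1\right)^{2} = 0^{2} = 0$)
$\left(-45 + M\right) \left(\left(v + r\right) + 9\right) = \left(-45 + 0\right) \left(\left(-1 - 13\right) + 9\right) = - 45 \left(-14 + 9\right) = \left(-45\right) \left(-5\right) = 225$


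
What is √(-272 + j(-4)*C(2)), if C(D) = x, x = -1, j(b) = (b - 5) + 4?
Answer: I*√267 ≈ 16.34*I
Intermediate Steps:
j(b) = -1 + b (j(b) = (-5 + b) + 4 = -1 + b)
C(D) = -1
√(-272 + j(-4)*C(2)) = √(-272 + (-1 - 4)*(-1)) = √(-272 - 5*(-1)) = √(-272 + 5) = √(-267) = I*√267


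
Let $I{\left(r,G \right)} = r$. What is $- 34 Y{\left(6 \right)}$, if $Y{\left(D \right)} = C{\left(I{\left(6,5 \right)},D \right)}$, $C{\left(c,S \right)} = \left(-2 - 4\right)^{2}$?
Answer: $-1224$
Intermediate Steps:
$C{\left(c,S \right)} = 36$ ($C{\left(c,S \right)} = \left(-6\right)^{2} = 36$)
$Y{\left(D \right)} = 36$
$- 34 Y{\left(6 \right)} = \left(-34\right) 36 = -1224$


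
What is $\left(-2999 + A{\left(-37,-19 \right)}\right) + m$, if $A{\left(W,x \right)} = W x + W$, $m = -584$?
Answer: $-2917$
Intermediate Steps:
$A{\left(W,x \right)} = W + W x$
$\left(-2999 + A{\left(-37,-19 \right)}\right) + m = \left(-2999 - 37 \left(1 - 19\right)\right) - 584 = \left(-2999 - -666\right) - 584 = \left(-2999 + 666\right) - 584 = -2333 - 584 = -2917$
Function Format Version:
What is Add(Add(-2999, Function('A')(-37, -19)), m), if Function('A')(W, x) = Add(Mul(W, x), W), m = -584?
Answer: -2917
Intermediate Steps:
Function('A')(W, x) = Add(W, Mul(W, x))
Add(Add(-2999, Function('A')(-37, -19)), m) = Add(Add(-2999, Mul(-37, Add(1, -19))), -584) = Add(Add(-2999, Mul(-37, -18)), -584) = Add(Add(-2999, 666), -584) = Add(-2333, -584) = -2917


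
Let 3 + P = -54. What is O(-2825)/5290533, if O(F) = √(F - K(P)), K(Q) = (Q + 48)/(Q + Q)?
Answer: I*√4079414/201040254 ≈ 1.0047e-5*I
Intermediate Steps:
P = -57 (P = -3 - 54 = -57)
K(Q) = (48 + Q)/(2*Q) (K(Q) = (48 + Q)/((2*Q)) = (48 + Q)*(1/(2*Q)) = (48 + Q)/(2*Q))
O(F) = √(-3/38 + F) (O(F) = √(F - (48 - 57)/(2*(-57))) = √(F - (-1)*(-9)/(2*57)) = √(F - 1*3/38) = √(F - 3/38) = √(-3/38 + F))
O(-2825)/5290533 = (√(-114 + 1444*(-2825))/38)/5290533 = (√(-114 - 4079300)/38)*(1/5290533) = (√(-4079414)/38)*(1/5290533) = ((I*√4079414)/38)*(1/5290533) = (I*√4079414/38)*(1/5290533) = I*√4079414/201040254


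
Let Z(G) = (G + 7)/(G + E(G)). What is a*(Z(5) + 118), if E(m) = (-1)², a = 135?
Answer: 16200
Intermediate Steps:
E(m) = 1
Z(G) = (7 + G)/(1 + G) (Z(G) = (G + 7)/(G + 1) = (7 + G)/(1 + G))
a*(Z(5) + 118) = 135*((7 + 5)/(1 + 5) + 118) = 135*(12/6 + 118) = 135*((⅙)*12 + 118) = 135*(2 + 118) = 135*120 = 16200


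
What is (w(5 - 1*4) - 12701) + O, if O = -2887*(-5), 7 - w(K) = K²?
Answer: 1740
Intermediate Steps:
w(K) = 7 - K²
O = 14435
(w(5 - 1*4) - 12701) + O = ((7 - (5 - 1*4)²) - 12701) + 14435 = ((7 - (5 - 4)²) - 12701) + 14435 = ((7 - 1*1²) - 12701) + 14435 = ((7 - 1*1) - 12701) + 14435 = ((7 - 1) - 12701) + 14435 = (6 - 12701) + 14435 = -12695 + 14435 = 1740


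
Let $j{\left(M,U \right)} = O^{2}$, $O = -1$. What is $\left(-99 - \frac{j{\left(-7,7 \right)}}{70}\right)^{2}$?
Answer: $\frac{48038761}{4900} \approx 9803.8$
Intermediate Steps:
$j{\left(M,U \right)} = 1$ ($j{\left(M,U \right)} = \left(-1\right)^{2} = 1$)
$\left(-99 - \frac{j{\left(-7,7 \right)}}{70}\right)^{2} = \left(-99 - 1 \cdot \frac{1}{70}\right)^{2} = \left(-99 - \frac{1}{70}\right)^{2} = \left(- \frac{6931}{70}\right)^{2} = \frac{48038761}{4900}$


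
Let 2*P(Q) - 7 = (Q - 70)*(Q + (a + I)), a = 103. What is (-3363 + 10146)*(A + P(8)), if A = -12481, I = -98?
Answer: -174736863/2 ≈ -8.7368e+7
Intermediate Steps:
P(Q) = 7/2 + (-70 + Q)*(5 + Q)/2 (P(Q) = 7/2 + ((Q - 70)*(Q + (103 - 98)))/2 = 7/2 + ((-70 + Q)*(Q + 5))/2 = 7/2 + ((-70 + Q)*(5 + Q))/2 = 7/2 + (-70 + Q)*(5 + Q)/2)
(-3363 + 10146)*(A + P(8)) = (-3363 + 10146)*(-12481 + (-343/2 + (1/2)*8**2 - 65/2*8)) = 6783*(-12481 + (-343/2 + (1/2)*64 - 260)) = 6783*(-12481 + (-343/2 + 32 - 260)) = 6783*(-12481 - 799/2) = 6783*(-25761/2) = -174736863/2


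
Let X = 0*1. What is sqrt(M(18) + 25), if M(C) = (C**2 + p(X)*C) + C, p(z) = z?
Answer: sqrt(367) ≈ 19.157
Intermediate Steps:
X = 0
M(C) = C + C**2 (M(C) = (C**2 + 0*C) + C = (C**2 + 0) + C = C**2 + C = C + C**2)
sqrt(M(18) + 25) = sqrt(18*(1 + 18) + 25) = sqrt(18*19 + 25) = sqrt(342 + 25) = sqrt(367)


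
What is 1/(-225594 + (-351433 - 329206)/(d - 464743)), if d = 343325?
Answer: -121418/27390491653 ≈ -4.4328e-6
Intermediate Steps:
1/(-225594 + (-351433 - 329206)/(d - 464743)) = 1/(-225594 + (-351433 - 329206)/(343325 - 464743)) = 1/(-225594 - 680639/(-121418)) = 1/(-225594 - 680639*(-1/121418)) = 1/(-225594 + 680639/121418) = 1/(-27390491653/121418) = -121418/27390491653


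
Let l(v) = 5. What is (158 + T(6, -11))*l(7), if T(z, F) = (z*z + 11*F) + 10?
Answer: 415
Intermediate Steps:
T(z, F) = 10 + z**2 + 11*F (T(z, F) = (z**2 + 11*F) + 10 = 10 + z**2 + 11*F)
(158 + T(6, -11))*l(7) = (158 + (10 + 6**2 + 11*(-11)))*5 = (158 + (10 + 36 - 121))*5 = (158 - 75)*5 = 83*5 = 415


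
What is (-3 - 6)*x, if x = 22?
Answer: -198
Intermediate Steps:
(-3 - 6)*x = (-3 - 6)*22 = -9*22 = -198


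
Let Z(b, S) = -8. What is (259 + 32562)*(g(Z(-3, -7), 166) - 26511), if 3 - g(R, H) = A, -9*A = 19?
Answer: -7829548013/9 ≈ -8.6995e+8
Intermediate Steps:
A = -19/9 (A = -⅑*19 = -19/9 ≈ -2.1111)
g(R, H) = 46/9 (g(R, H) = 3 - 1*(-19/9) = 3 + 19/9 = 46/9)
(259 + 32562)*(g(Z(-3, -7), 166) - 26511) = (259 + 32562)*(46/9 - 26511) = 32821*(-238553/9) = -7829548013/9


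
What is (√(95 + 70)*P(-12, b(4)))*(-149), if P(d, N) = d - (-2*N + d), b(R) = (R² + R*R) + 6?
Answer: -11324*√165 ≈ -1.4546e+5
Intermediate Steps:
b(R) = 6 + 2*R² (b(R) = (R² + R²) + 6 = 2*R² + 6 = 6 + 2*R²)
P(d, N) = 2*N (P(d, N) = d - (d - 2*N) = d + (-d + 2*N) = 2*N)
(√(95 + 70)*P(-12, b(4)))*(-149) = (√(95 + 70)*(2*(6 + 2*4²)))*(-149) = (√165*(2*(6 + 2*16)))*(-149) = (√165*(2*(6 + 32)))*(-149) = (√165*(2*38))*(-149) = (√165*76)*(-149) = (76*√165)*(-149) = -11324*√165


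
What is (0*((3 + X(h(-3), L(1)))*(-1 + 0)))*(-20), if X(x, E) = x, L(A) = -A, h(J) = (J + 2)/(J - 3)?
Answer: 0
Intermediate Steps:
h(J) = (2 + J)/(-3 + J)
(0*((3 + X(h(-3), L(1)))*(-1 + 0)))*(-20) = (0*((3 + (2 - 3)/(-3 - 3))*(-1 + 0)))*(-20) = (0*((3 - 1/(-6))*(-1)))*(-20) = (0*((3 - ⅙*(-1))*(-1)))*(-20) = (0*((3 + ⅙)*(-1)))*(-20) = (0*((19/6)*(-1)))*(-20) = (0*(-19/6))*(-20) = 0*(-20) = 0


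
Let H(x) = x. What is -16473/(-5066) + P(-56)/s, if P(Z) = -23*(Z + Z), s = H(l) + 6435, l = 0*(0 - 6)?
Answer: 7003163/1917630 ≈ 3.6520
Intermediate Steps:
l = 0 (l = 0*(-6) = 0)
s = 6435 (s = 0 + 6435 = 6435)
P(Z) = -46*Z
-16473/(-5066) + P(-56)/s = -16473/(-5066) - 46*(-56)/6435 = -16473*(-1/5066) + 2576*(1/6435) = 969/298 + 2576/6435 = 7003163/1917630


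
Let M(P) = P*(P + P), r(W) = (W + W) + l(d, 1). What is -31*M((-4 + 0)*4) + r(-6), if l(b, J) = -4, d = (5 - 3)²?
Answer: -15888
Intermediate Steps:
d = 4 (d = 2² = 4)
r(W) = -4 + 2*W (r(W) = (W + W) - 4 = 2*W - 4 = -4 + 2*W)
M(P) = 2*P² (M(P) = P*(2*P) = 2*P²)
-31*M((-4 + 0)*4) + r(-6) = -62*((-4 + 0)*4)² + (-4 + 2*(-6)) = -62*(-4*4)² + (-4 - 12) = -62*(-16)² - 16 = -62*256 - 16 = -31*512 - 16 = -15872 - 16 = -15888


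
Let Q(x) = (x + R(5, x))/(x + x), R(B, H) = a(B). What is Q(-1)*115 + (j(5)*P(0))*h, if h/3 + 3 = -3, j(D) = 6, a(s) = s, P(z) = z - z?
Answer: -230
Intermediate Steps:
P(z) = 0
R(B, H) = B
h = -18 (h = -9 + 3*(-3) = -9 - 9 = -18)
Q(x) = (5 + x)/(2*x) (Q(x) = (x + 5)/(x + x) = (5 + x)/((2*x)) = (5 + x)*(1/(2*x)) = (5 + x)/(2*x))
Q(-1)*115 + (j(5)*P(0))*h = ((½)*(5 - 1)/(-1))*115 + (6*0)*(-18) = ((½)*(-1)*4)*115 + 0*(-18) = -2*115 + 0 = -230 + 0 = -230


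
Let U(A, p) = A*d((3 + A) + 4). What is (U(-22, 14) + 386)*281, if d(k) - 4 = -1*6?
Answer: 120830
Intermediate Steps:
d(k) = -2 (d(k) = 4 - 1*6 = 4 - 6 = -2)
U(A, p) = -2*A (U(A, p) = A*(-2) = -2*A)
(U(-22, 14) + 386)*281 = (-2*(-22) + 386)*281 = (44 + 386)*281 = 430*281 = 120830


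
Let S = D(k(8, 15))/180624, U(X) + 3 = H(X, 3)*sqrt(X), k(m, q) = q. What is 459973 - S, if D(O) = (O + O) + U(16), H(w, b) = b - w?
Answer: 83082163177/180624 ≈ 4.5997e+5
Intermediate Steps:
U(X) = -3 + sqrt(X)*(3 - X) (U(X) = -3 + (3 - X)*sqrt(X) = -3 + sqrt(X)*(3 - X))
D(O) = -55 + 2*O (D(O) = (O + O) + (-3 + sqrt(16)*(3 - 1*16)) = 2*O + (-3 + 4*(3 - 16)) = 2*O + (-3 + 4*(-13)) = 2*O + (-3 - 52) = 2*O - 55 = -55 + 2*O)
S = -25/180624 (S = (-55 + 2*15)/180624 = (-55 + 30)*(1/180624) = -25*1/180624 = -25/180624 ≈ -0.00013841)
459973 - S = 459973 - 1*(-25/180624) = 459973 + 25/180624 = 83082163177/180624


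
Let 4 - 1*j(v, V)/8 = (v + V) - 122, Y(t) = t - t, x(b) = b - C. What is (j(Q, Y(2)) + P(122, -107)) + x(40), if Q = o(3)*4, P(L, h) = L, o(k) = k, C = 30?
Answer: 1044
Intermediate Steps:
Q = 12 (Q = 3*4 = 12)
x(b) = -30 + b (x(b) = b - 1*30 = b - 30 = -30 + b)
Y(t) = 0
j(v, V) = 1008 - 8*V - 8*v (j(v, V) = 32 - 8*((v + V) - 122) = 32 - 8*((V + v) - 122) = 32 - 8*(-122 + V + v) = 32 + (976 - 8*V - 8*v) = 1008 - 8*V - 8*v)
(j(Q, Y(2)) + P(122, -107)) + x(40) = ((1008 - 8*0 - 8*12) + 122) + (-30 + 40) = ((1008 + 0 - 96) + 122) + 10 = (912 + 122) + 10 = 1034 + 10 = 1044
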